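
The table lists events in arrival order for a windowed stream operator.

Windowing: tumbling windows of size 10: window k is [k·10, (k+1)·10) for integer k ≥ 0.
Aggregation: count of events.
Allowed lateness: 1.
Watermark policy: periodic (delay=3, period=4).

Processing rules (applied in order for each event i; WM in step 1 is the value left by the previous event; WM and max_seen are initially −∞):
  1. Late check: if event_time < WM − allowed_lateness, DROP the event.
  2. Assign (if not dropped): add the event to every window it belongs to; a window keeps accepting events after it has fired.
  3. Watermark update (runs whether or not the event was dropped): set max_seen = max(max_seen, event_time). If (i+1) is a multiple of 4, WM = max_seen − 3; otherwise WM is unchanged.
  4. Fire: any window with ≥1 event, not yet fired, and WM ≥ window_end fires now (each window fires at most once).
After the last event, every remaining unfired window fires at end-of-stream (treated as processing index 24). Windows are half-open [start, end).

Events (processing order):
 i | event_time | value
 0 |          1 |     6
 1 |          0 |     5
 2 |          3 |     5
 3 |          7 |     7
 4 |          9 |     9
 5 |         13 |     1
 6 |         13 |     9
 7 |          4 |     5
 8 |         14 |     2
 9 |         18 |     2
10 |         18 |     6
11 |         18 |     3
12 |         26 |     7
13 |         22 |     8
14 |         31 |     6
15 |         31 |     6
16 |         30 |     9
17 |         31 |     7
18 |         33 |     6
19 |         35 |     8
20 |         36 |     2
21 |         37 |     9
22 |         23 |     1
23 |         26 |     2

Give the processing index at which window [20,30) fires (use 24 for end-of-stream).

19

i=0 t=1 v=6: → [0,10); WM=−∞
i=1 t=0 v=5: → [0,10); WM=−∞
i=2 t=3 v=5: → [0,10); WM=−∞
i=3 t=7 v=7: → [0,10); WM=4
i=4 t=9 v=9: → [0,10); WM=4
i=5 t=13 v=1: → [10,20); WM=4
i=6 t=13 v=9: → [10,20); WM=4
i=7 t=4 v=5: → [0,10); WM=10; [0,10) fires=6
i=8 t=14 v=2: → [10,20); WM=10
i=9 t=18 v=2: → [10,20); WM=10
i=10 t=18 v=6: → [10,20); WM=10
i=11 t=18 v=3: → [10,20); WM=15
i=12 t=26 v=7: → [20,30); WM=15
i=13 t=22 v=8: → [20,30); WM=15
i=14 t=31 v=6: → [30,40); WM=15
i=15 t=31 v=6: → [30,40); WM=28; [10,20) fires=6
i=16 t=30 v=9: → [30,40); WM=28
i=17 t=31 v=7: → [30,40); WM=28
i=18 t=33 v=6: → [30,40); WM=28
i=19 t=35 v=8: → [30,40); WM=32; [20,30) fires=2
i=20 t=36 v=2: → [30,40); WM=32
i=21 t=37 v=9: → [30,40); WM=32
i=22 t=23 v=1: DROP (t<32-1); WM=32
i=23 t=26 v=2: DROP (t<32-1); WM=34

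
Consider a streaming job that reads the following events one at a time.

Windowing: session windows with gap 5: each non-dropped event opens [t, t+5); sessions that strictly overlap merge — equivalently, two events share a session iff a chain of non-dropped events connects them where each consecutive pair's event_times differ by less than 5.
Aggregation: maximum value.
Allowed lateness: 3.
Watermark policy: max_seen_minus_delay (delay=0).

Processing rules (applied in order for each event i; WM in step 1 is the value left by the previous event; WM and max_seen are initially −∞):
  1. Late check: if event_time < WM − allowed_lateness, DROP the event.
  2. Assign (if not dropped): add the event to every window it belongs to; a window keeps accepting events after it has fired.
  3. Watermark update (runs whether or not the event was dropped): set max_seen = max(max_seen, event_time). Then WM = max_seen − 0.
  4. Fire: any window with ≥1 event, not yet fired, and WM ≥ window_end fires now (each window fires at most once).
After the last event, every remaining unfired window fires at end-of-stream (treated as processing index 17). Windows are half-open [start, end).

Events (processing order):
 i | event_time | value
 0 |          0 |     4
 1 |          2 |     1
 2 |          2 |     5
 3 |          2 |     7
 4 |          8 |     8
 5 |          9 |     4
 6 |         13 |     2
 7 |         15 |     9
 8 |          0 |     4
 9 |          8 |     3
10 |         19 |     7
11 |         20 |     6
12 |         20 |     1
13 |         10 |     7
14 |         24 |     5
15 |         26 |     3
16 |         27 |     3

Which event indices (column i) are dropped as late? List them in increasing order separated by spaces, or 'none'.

8 9 13

i=0 t=0 v=4: → [0,5); WM=0
i=1 t=2 v=1: → [0,7); WM=2
i=2 t=2 v=5: → [0,7); WM=2
i=3 t=2 v=7: → [0,7); WM=2
i=4 t=8 v=8: → [8,13); WM=8
i=5 t=9 v=4: → [8,14); WM=9
i=6 t=13 v=2: → [8,18); WM=13
i=7 t=15 v=9: → [8,20); WM=15
i=8 t=0 v=4: DROP (t<15-3); WM=15
i=9 t=8 v=3: DROP (t<15-3); WM=15
i=10 t=19 v=7: → [8,24); WM=19
i=11 t=20 v=6: → [8,25); WM=20
i=12 t=20 v=1: → [8,25); WM=20
i=13 t=10 v=7: DROP (t<20-3); WM=20
i=14 t=24 v=5: → [8,29); WM=24
i=15 t=26 v=3: → [8,31); WM=26
i=16 t=27 v=3: → [8,32); WM=27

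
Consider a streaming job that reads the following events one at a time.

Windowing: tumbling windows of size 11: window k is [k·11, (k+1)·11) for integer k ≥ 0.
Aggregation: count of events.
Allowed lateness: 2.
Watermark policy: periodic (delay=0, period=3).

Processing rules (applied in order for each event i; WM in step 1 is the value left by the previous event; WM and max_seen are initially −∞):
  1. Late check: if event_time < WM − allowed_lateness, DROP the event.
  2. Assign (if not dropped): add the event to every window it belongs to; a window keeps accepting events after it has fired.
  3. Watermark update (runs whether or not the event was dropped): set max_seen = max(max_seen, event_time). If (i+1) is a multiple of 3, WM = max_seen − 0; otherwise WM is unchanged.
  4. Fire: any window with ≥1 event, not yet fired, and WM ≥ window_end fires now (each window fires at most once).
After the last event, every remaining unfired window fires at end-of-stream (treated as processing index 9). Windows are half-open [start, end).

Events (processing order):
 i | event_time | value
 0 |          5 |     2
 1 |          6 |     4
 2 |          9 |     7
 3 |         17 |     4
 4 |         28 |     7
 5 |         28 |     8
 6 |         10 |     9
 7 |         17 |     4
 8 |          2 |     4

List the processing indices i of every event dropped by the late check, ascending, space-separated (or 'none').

i=0 t=5 v=2: → [0,11); WM=−∞
i=1 t=6 v=4: → [0,11); WM=−∞
i=2 t=9 v=7: → [0,11); WM=9
i=3 t=17 v=4: → [11,22); WM=9
i=4 t=28 v=7: → [22,33); WM=9
i=5 t=28 v=8: → [22,33); WM=28; [0,11) fires=3 [11,22) fires=1
i=6 t=10 v=9: DROP (t<28-2); WM=28
i=7 t=17 v=4: DROP (t<28-2); WM=28
i=8 t=2 v=4: DROP (t<28-2); WM=28

6 7 8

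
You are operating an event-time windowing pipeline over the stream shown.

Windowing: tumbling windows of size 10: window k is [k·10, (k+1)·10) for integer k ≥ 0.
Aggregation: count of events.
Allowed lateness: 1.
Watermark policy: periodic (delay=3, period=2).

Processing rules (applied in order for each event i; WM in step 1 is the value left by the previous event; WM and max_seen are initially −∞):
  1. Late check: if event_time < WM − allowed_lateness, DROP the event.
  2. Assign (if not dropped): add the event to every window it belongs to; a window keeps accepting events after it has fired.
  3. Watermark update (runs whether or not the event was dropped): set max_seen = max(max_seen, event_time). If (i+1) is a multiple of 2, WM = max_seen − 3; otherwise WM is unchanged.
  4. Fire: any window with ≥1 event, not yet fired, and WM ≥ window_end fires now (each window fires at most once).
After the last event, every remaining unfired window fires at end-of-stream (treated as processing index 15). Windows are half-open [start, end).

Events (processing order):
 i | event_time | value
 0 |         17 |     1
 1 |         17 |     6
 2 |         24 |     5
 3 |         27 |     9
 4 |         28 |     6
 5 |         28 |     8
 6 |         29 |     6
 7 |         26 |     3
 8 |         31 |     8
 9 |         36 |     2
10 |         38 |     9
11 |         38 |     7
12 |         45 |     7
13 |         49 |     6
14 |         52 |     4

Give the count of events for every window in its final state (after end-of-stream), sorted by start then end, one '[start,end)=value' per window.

i=0 t=17 v=1: → [10,20); WM=−∞
i=1 t=17 v=6: → [10,20); WM=14
i=2 t=24 v=5: → [20,30); WM=14
i=3 t=27 v=9: → [20,30); WM=24; [10,20) fires=2
i=4 t=28 v=6: → [20,30); WM=24
i=5 t=28 v=8: → [20,30); WM=25
i=6 t=29 v=6: → [20,30); WM=25
i=7 t=26 v=3: → [20,30); WM=26
i=8 t=31 v=8: → [30,40); WM=26
i=9 t=36 v=2: → [30,40); WM=33; [20,30) fires=6
i=10 t=38 v=9: → [30,40); WM=33
i=11 t=38 v=7: → [30,40); WM=35
i=12 t=45 v=7: → [40,50); WM=35
i=13 t=49 v=6: → [40,50); WM=46; [30,40) fires=4
i=14 t=52 v=4: → [50,60); WM=46

[10,20)=2 [20,30)=6 [30,40)=4 [40,50)=2 [50,60)=1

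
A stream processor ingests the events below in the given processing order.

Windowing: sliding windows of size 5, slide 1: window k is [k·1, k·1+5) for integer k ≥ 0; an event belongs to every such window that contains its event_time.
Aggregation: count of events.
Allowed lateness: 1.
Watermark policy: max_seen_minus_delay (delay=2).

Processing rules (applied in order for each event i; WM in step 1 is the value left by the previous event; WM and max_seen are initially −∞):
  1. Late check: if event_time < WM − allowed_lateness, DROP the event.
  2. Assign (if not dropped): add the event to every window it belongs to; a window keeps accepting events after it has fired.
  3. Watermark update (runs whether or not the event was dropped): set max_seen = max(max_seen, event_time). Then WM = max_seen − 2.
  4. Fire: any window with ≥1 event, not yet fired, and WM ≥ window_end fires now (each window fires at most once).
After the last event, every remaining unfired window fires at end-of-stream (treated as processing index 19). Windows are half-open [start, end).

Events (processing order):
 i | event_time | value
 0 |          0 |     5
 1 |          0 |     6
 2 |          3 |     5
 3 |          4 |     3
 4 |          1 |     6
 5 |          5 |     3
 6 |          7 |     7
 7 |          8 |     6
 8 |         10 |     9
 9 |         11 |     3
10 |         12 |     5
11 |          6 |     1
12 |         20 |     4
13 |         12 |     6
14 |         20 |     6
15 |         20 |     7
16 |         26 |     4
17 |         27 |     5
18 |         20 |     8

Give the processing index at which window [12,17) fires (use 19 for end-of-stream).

12

i=0 t=0 v=5: → [0,5); WM=-2
i=1 t=0 v=6: → [0,5); WM=-2
i=2 t=3 v=5: → [3,8),[2,7),[1,6),[0,5); WM=1
i=3 t=4 v=3: → [4,9),[3,8),[2,7),[1,6),[0,5); WM=2
i=4 t=1 v=6: → [1,6),[0,5); WM=2
i=5 t=5 v=3: → [5,10),[4,9),[3,8),[2,7),[1,6); WM=3
i=6 t=7 v=7: → [7,12),[6,11),[5,10),[4,9),[3,8); WM=5; [0,5) fires=5
i=7 t=8 v=6: → [8,13),[7,12),[6,11),[5,10),[4,9); WM=6; [1,6) fires=4
i=8 t=10 v=9: → [10,15),[9,14),[8,13),[7,12),[6,11); WM=8; [2,7) fires=3 [3,8) fires=4
i=9 t=11 v=3: → [11,16),[10,15),[9,14),[8,13),[7,12); WM=9; [4,9) fires=4
i=10 t=12 v=5: → [12,17),[11,16),[10,15),[9,14),[8,13); WM=10; [5,10) fires=3
i=11 t=6 v=1: DROP (t<10-1); WM=10
i=12 t=20 v=4: → [20,25),[19,24),[18,23),[17,22),[16,21); WM=18; [6,11) fires=3 [7,12) fires=4 [8,13) fires=4 [9,14) fires=3 [10,15) fires=3 [11,16) fires=2 [12,17) fires=1
i=13 t=12 v=6: DROP (t<18-1); WM=18
i=14 t=20 v=6: → [20,25),[19,24),[18,23),[17,22),[16,21); WM=18
i=15 t=20 v=7: → [20,25),[19,24),[18,23),[17,22),[16,21); WM=18
i=16 t=26 v=4: → [26,31),[25,30),[24,29),[23,28),[22,27); WM=24; [16,21) fires=3 [17,22) fires=3 [18,23) fires=3 [19,24) fires=3
i=17 t=27 v=5: → [27,32),[26,31),[25,30),[24,29),[23,28); WM=25; [20,25) fires=3
i=18 t=20 v=8: DROP (t<25-1); WM=25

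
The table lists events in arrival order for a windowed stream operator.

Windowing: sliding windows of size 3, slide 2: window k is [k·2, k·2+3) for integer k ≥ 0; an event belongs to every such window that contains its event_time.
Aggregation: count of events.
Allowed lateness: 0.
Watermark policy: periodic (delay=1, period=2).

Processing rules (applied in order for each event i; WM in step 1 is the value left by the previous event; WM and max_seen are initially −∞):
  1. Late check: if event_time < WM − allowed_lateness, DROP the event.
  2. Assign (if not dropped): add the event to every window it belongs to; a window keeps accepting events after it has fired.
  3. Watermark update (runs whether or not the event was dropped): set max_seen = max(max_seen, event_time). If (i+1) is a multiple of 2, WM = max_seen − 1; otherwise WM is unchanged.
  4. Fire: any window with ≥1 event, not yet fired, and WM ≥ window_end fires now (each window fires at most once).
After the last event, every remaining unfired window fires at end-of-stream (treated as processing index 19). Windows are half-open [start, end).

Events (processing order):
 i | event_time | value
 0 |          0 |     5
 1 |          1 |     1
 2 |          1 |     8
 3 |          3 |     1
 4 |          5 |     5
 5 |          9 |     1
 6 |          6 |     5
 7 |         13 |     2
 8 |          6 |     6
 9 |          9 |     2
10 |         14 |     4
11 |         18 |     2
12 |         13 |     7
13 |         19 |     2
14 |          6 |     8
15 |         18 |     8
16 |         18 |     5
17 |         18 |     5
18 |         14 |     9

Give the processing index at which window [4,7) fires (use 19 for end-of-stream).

i=0 t=0 v=5: → [0,3); WM=−∞
i=1 t=1 v=1: → [0,3); WM=0
i=2 t=1 v=8: → [0,3); WM=0
i=3 t=3 v=1: → [2,5); WM=2
i=4 t=5 v=5: → [4,7); WM=2
i=5 t=9 v=1: → [8,11); WM=8; [0,3) fires=3 [2,5) fires=1 [4,7) fires=1
i=6 t=6 v=5: DROP (t<8-0); WM=8
i=7 t=13 v=2: → [12,15); WM=12; [8,11) fires=1
i=8 t=6 v=6: DROP (t<12-0); WM=12
i=9 t=9 v=2: DROP (t<12-0); WM=12
i=10 t=14 v=4: → [14,17),[12,15); WM=12
i=11 t=18 v=2: → [18,21),[16,19); WM=17; [12,15) fires=2 [14,17) fires=1
i=12 t=13 v=7: DROP (t<17-0); WM=17
i=13 t=19 v=2: → [18,21); WM=18
i=14 t=6 v=8: DROP (t<18-0); WM=18
i=15 t=18 v=8: → [18,21),[16,19); WM=18
i=16 t=18 v=5: → [18,21),[16,19); WM=18
i=17 t=18 v=5: → [18,21),[16,19); WM=18
i=18 t=14 v=9: DROP (t<18-0); WM=18

5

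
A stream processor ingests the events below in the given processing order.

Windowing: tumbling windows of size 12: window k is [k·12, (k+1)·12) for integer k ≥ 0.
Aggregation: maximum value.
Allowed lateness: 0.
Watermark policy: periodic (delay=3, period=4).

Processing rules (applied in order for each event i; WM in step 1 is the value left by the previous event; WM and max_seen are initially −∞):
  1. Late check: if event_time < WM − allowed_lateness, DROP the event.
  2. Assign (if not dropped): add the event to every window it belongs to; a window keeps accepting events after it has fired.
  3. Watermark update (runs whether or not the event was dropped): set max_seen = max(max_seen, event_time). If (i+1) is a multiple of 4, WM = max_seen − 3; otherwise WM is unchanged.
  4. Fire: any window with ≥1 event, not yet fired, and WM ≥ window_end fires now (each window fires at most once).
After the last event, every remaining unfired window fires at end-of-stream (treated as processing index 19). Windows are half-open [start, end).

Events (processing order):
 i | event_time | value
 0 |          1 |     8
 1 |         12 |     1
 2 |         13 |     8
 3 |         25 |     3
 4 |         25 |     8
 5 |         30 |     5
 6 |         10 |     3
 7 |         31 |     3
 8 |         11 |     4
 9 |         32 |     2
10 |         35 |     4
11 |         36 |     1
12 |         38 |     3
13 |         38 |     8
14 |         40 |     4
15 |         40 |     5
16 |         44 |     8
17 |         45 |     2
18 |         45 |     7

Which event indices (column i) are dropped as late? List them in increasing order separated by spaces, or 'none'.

6 8

i=0 t=1 v=8: → [0,12); WM=−∞
i=1 t=12 v=1: → [12,24); WM=−∞
i=2 t=13 v=8: → [12,24); WM=−∞
i=3 t=25 v=3: → [24,36); WM=22; [0,12) fires=8
i=4 t=25 v=8: → [24,36); WM=22
i=5 t=30 v=5: → [24,36); WM=22
i=6 t=10 v=3: DROP (t<22-0); WM=22
i=7 t=31 v=3: → [24,36); WM=28; [12,24) fires=8
i=8 t=11 v=4: DROP (t<28-0); WM=28
i=9 t=32 v=2: → [24,36); WM=28
i=10 t=35 v=4: → [24,36); WM=28
i=11 t=36 v=1: → [36,48); WM=33
i=12 t=38 v=3: → [36,48); WM=33
i=13 t=38 v=8: → [36,48); WM=33
i=14 t=40 v=4: → [36,48); WM=33
i=15 t=40 v=5: → [36,48); WM=37; [24,36) fires=8
i=16 t=44 v=8: → [36,48); WM=37
i=17 t=45 v=2: → [36,48); WM=37
i=18 t=45 v=7: → [36,48); WM=37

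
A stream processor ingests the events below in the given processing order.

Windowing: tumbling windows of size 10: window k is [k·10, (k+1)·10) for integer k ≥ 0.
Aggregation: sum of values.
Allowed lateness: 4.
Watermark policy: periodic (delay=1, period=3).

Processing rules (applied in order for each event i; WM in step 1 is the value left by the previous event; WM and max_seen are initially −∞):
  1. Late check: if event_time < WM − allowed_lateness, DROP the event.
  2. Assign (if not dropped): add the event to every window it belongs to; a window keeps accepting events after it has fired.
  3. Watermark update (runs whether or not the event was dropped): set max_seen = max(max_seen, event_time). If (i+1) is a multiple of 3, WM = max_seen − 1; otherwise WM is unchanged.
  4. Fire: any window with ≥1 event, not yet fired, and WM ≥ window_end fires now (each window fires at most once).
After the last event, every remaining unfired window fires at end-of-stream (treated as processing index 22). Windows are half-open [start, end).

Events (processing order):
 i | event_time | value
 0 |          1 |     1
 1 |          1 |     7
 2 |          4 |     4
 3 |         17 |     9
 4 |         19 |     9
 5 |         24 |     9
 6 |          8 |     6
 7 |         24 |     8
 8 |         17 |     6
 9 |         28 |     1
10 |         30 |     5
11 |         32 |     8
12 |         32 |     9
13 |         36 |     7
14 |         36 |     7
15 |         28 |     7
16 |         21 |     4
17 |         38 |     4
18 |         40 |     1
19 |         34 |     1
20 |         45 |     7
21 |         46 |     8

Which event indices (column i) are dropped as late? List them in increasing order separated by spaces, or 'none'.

6 8 15 16

i=0 t=1 v=1: → [0,10); WM=−∞
i=1 t=1 v=7: → [0,10); WM=−∞
i=2 t=4 v=4: → [0,10); WM=3
i=3 t=17 v=9: → [10,20); WM=3
i=4 t=19 v=9: → [10,20); WM=3
i=5 t=24 v=9: → [20,30); WM=23; [0,10) fires=12 [10,20) fires=18
i=6 t=8 v=6: DROP (t<23-4); WM=23
i=7 t=24 v=8: → [20,30); WM=23
i=8 t=17 v=6: DROP (t<23-4); WM=23
i=9 t=28 v=1: → [20,30); WM=23
i=10 t=30 v=5: → [30,40); WM=23
i=11 t=32 v=8: → [30,40); WM=31; [20,30) fires=18
i=12 t=32 v=9: → [30,40); WM=31
i=13 t=36 v=7: → [30,40); WM=31
i=14 t=36 v=7: → [30,40); WM=35
i=15 t=28 v=7: DROP (t<35-4); WM=35
i=16 t=21 v=4: DROP (t<35-4); WM=35
i=17 t=38 v=4: → [30,40); WM=37
i=18 t=40 v=1: → [40,50); WM=37
i=19 t=34 v=1: → [30,40); WM=37
i=20 t=45 v=7: → [40,50); WM=44; [30,40) fires=41
i=21 t=46 v=8: → [40,50); WM=44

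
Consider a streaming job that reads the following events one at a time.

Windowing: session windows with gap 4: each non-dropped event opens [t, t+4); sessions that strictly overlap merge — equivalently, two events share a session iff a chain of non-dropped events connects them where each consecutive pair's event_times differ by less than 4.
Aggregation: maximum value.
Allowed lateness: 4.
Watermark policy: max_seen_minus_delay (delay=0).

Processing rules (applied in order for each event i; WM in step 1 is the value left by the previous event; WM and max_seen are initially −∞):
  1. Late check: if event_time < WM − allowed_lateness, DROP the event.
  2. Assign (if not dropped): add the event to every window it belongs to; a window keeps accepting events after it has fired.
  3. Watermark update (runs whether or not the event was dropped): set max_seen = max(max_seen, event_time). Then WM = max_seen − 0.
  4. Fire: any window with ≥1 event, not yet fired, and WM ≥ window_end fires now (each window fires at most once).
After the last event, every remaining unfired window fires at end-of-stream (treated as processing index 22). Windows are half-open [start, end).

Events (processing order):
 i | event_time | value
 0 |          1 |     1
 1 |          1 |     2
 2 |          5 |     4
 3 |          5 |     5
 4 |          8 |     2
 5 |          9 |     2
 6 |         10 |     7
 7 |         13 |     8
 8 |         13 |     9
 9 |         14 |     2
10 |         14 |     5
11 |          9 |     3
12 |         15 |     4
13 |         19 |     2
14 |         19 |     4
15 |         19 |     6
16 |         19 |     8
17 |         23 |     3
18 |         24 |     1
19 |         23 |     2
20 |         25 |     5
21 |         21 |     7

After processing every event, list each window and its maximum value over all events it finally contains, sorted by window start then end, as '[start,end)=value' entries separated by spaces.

[1,5)=2 [5,19)=9 [19,29)=8

i=0 t=1 v=1: → [1,5); WM=1
i=1 t=1 v=2: → [1,5); WM=1
i=2 t=5 v=4: → [5,9); WM=5
i=3 t=5 v=5: → [5,9); WM=5
i=4 t=8 v=2: → [5,12); WM=8
i=5 t=9 v=2: → [5,13); WM=9
i=6 t=10 v=7: → [5,14); WM=10
i=7 t=13 v=8: → [5,17); WM=13
i=8 t=13 v=9: → [5,17); WM=13
i=9 t=14 v=2: → [5,18); WM=14
i=10 t=14 v=5: → [5,18); WM=14
i=11 t=9 v=3: DROP (t<14-4); WM=14
i=12 t=15 v=4: → [5,19); WM=15
i=13 t=19 v=2: → [19,23); WM=19
i=14 t=19 v=4: → [19,23); WM=19
i=15 t=19 v=6: → [19,23); WM=19
i=16 t=19 v=8: → [19,23); WM=19
i=17 t=23 v=3: → [23,27); WM=23
i=18 t=24 v=1: → [23,28); WM=24
i=19 t=23 v=2: → [23,28); WM=24
i=20 t=25 v=5: → [23,29); WM=25
i=21 t=21 v=7: → [19,29); WM=25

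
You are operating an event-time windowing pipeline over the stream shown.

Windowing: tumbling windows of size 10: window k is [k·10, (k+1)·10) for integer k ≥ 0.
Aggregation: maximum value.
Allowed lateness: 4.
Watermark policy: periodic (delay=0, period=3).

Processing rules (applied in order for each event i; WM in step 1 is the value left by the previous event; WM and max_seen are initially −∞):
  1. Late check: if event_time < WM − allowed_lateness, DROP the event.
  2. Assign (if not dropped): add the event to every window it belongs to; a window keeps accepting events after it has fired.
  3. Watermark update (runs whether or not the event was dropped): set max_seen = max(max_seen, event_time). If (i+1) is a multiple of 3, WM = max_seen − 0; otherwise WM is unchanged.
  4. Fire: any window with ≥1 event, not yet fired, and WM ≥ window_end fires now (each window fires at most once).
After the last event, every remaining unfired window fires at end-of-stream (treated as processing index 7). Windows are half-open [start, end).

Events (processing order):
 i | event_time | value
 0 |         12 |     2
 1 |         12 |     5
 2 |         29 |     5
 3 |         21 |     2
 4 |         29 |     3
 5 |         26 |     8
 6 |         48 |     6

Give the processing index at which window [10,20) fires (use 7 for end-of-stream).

i=0 t=12 v=2: → [10,20); WM=−∞
i=1 t=12 v=5: → [10,20); WM=−∞
i=2 t=29 v=5: → [20,30); WM=29; [10,20) fires=5
i=3 t=21 v=2: DROP (t<29-4); WM=29
i=4 t=29 v=3: → [20,30); WM=29
i=5 t=26 v=8: → [20,30); WM=29
i=6 t=48 v=6: → [40,50); WM=29

2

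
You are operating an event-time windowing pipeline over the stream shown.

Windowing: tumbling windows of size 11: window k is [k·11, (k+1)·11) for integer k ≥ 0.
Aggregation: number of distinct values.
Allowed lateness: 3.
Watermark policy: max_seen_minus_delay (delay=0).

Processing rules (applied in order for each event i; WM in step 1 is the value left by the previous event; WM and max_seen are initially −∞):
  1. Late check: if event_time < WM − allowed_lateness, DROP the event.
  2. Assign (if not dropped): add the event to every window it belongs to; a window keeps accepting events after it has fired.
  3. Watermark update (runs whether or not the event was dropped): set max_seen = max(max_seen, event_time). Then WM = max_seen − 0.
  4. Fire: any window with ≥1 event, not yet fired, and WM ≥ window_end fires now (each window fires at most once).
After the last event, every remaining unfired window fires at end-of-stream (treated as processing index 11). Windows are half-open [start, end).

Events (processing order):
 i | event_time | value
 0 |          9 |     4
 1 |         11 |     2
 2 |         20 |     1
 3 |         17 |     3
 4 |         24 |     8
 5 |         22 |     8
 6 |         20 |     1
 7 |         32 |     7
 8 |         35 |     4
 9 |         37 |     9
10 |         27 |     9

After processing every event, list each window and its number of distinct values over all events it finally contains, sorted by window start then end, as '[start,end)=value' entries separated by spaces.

[0,11)=1 [11,22)=3 [22,33)=2 [33,44)=2

i=0 t=9 v=4: → [0,11); WM=9
i=1 t=11 v=2: → [11,22); WM=11; [0,11) fires=1
i=2 t=20 v=1: → [11,22); WM=20
i=3 t=17 v=3: → [11,22); WM=20
i=4 t=24 v=8: → [22,33); WM=24; [11,22) fires=3
i=5 t=22 v=8: → [22,33); WM=24
i=6 t=20 v=1: DROP (t<24-3); WM=24
i=7 t=32 v=7: → [22,33); WM=32
i=8 t=35 v=4: → [33,44); WM=35; [22,33) fires=2
i=9 t=37 v=9: → [33,44); WM=37
i=10 t=27 v=9: DROP (t<37-3); WM=37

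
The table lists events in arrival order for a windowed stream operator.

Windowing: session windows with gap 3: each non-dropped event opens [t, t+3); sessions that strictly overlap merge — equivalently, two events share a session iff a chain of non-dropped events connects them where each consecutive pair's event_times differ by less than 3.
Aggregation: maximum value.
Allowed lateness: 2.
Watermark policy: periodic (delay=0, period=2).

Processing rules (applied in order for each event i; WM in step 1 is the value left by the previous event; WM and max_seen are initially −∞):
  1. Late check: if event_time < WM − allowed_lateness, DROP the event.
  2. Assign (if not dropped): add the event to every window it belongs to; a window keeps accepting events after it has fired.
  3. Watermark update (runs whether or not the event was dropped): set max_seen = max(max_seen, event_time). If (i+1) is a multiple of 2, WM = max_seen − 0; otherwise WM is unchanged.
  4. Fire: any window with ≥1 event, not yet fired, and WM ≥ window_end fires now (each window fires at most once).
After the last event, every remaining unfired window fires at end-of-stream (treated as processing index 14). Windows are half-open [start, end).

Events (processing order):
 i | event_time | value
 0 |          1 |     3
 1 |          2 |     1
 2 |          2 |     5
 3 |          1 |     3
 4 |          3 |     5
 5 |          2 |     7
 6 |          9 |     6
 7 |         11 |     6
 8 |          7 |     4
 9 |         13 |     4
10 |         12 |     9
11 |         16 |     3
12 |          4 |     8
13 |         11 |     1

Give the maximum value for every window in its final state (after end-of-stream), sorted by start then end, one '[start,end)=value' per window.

[1,6)=7 [9,16)=9 [16,19)=3

i=0 t=1 v=3: → [1,4); WM=−∞
i=1 t=2 v=1: → [1,5); WM=2
i=2 t=2 v=5: → [1,5); WM=2
i=3 t=1 v=3: → [1,5); WM=2
i=4 t=3 v=5: → [1,6); WM=2
i=5 t=2 v=7: → [1,6); WM=3
i=6 t=9 v=6: → [9,12); WM=3
i=7 t=11 v=6: → [9,14); WM=11
i=8 t=7 v=4: DROP (t<11-2); WM=11
i=9 t=13 v=4: → [9,16); WM=13
i=10 t=12 v=9: → [9,16); WM=13
i=11 t=16 v=3: → [16,19); WM=16
i=12 t=4 v=8: DROP (t<16-2); WM=16
i=13 t=11 v=1: DROP (t<16-2); WM=16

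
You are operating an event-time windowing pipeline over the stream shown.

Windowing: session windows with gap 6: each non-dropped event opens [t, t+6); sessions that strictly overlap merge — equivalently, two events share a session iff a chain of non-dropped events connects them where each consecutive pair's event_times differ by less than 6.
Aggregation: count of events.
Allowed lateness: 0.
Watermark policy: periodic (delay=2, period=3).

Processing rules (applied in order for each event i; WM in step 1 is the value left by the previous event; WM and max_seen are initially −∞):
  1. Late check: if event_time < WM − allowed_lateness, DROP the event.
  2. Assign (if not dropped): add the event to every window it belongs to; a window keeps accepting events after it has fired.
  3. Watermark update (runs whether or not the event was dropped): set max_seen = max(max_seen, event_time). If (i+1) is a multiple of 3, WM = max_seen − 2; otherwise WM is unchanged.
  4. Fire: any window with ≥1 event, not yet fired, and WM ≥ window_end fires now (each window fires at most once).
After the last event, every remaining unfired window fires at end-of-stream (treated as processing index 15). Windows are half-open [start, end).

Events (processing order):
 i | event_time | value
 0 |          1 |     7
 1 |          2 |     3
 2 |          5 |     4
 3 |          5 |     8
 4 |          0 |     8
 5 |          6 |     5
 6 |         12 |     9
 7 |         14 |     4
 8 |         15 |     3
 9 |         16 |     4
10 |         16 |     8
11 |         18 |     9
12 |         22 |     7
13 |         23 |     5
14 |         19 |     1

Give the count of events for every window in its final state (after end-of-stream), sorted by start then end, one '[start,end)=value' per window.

[1,12)=5 [12,29)=9

i=0 t=1 v=7: → [1,7); WM=−∞
i=1 t=2 v=3: → [1,8); WM=−∞
i=2 t=5 v=4: → [1,11); WM=3
i=3 t=5 v=8: → [1,11); WM=3
i=4 t=0 v=8: DROP (t<3-0); WM=3
i=5 t=6 v=5: → [1,12); WM=4
i=6 t=12 v=9: → [12,18); WM=4
i=7 t=14 v=4: → [12,20); WM=4
i=8 t=15 v=3: → [12,21); WM=13
i=9 t=16 v=4: → [12,22); WM=13
i=10 t=16 v=8: → [12,22); WM=13
i=11 t=18 v=9: → [12,24); WM=16
i=12 t=22 v=7: → [12,28); WM=16
i=13 t=23 v=5: → [12,29); WM=16
i=14 t=19 v=1: → [12,29); WM=21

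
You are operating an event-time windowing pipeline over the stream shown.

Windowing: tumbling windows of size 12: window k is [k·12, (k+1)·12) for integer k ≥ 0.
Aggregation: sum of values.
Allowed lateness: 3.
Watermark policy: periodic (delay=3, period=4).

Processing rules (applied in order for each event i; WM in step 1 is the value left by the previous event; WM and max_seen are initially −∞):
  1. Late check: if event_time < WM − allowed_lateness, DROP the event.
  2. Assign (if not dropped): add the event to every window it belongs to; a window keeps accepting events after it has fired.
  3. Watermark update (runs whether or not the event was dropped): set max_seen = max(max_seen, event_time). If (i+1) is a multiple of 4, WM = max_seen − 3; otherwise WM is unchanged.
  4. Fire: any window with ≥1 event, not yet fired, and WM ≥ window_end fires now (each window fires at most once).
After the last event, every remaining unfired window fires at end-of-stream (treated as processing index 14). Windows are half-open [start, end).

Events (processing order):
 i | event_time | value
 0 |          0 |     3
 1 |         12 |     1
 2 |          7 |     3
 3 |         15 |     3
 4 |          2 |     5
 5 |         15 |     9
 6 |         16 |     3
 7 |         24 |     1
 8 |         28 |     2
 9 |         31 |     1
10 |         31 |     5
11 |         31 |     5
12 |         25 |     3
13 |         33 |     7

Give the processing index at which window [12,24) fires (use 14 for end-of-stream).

i=0 t=0 v=3: → [0,12); WM=−∞
i=1 t=12 v=1: → [12,24); WM=−∞
i=2 t=7 v=3: → [0,12); WM=−∞
i=3 t=15 v=3: → [12,24); WM=12; [0,12) fires=6
i=4 t=2 v=5: DROP (t<12-3); WM=12
i=5 t=15 v=9: → [12,24); WM=12
i=6 t=16 v=3: → [12,24); WM=12
i=7 t=24 v=1: → [24,36); WM=21
i=8 t=28 v=2: → [24,36); WM=21
i=9 t=31 v=1: → [24,36); WM=21
i=10 t=31 v=5: → [24,36); WM=21
i=11 t=31 v=5: → [24,36); WM=28; [12,24) fires=16
i=12 t=25 v=3: → [24,36); WM=28
i=13 t=33 v=7: → [24,36); WM=28

11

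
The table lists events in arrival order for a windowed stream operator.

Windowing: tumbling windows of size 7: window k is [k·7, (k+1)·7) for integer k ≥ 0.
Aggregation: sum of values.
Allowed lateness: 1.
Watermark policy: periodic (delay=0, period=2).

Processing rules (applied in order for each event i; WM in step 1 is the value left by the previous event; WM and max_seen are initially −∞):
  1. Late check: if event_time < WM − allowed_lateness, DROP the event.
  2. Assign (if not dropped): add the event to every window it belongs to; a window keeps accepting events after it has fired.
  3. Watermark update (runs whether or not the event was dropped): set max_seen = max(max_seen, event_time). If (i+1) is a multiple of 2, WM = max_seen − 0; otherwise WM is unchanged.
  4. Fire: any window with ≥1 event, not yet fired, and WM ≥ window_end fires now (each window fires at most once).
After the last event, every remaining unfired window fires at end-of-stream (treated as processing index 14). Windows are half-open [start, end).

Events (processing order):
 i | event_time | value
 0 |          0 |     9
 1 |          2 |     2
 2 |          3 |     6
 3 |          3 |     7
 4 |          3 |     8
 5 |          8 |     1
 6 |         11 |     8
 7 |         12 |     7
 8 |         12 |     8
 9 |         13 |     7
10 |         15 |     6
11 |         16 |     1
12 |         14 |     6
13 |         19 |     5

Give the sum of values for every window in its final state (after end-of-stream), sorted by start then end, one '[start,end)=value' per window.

i=0 t=0 v=9: → [0,7); WM=−∞
i=1 t=2 v=2: → [0,7); WM=2
i=2 t=3 v=6: → [0,7); WM=2
i=3 t=3 v=7: → [0,7); WM=3
i=4 t=3 v=8: → [0,7); WM=3
i=5 t=8 v=1: → [7,14); WM=8; [0,7) fires=32
i=6 t=11 v=8: → [7,14); WM=8
i=7 t=12 v=7: → [7,14); WM=12
i=8 t=12 v=8: → [7,14); WM=12
i=9 t=13 v=7: → [7,14); WM=13
i=10 t=15 v=6: → [14,21); WM=13
i=11 t=16 v=1: → [14,21); WM=16; [7,14) fires=31
i=12 t=14 v=6: DROP (t<16-1); WM=16
i=13 t=19 v=5: → [14,21); WM=19

[0,7)=32 [7,14)=31 [14,21)=12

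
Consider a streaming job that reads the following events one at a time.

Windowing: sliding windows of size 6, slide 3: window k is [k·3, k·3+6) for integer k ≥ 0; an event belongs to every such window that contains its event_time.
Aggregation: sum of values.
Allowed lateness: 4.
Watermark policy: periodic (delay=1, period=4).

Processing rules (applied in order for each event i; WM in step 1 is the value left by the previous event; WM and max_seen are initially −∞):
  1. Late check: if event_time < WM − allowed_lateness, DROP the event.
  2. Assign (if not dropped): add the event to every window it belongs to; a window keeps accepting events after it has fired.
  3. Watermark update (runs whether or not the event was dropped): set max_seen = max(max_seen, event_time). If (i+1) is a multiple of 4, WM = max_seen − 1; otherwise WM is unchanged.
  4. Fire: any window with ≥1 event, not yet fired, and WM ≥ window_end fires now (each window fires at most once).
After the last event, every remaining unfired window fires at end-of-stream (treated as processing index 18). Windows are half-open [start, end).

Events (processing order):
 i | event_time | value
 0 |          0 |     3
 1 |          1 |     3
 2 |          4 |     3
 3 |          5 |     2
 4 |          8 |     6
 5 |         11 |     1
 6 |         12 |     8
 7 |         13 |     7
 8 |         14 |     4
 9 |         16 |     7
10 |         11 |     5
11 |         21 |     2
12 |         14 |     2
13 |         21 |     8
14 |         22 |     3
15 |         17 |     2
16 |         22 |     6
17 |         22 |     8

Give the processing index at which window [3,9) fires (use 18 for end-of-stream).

i=0 t=0 v=3: → [0,6); WM=−∞
i=1 t=1 v=3: → [0,6); WM=−∞
i=2 t=4 v=3: → [3,9),[0,6); WM=−∞
i=3 t=5 v=2: → [3,9),[0,6); WM=4
i=4 t=8 v=6: → [6,12),[3,9); WM=4
i=5 t=11 v=1: → [9,15),[6,12); WM=4
i=6 t=12 v=8: → [12,18),[9,15); WM=4
i=7 t=13 v=7: → [12,18),[9,15); WM=12; [0,6) fires=11 [3,9) fires=11 [6,12) fires=7
i=8 t=14 v=4: → [12,18),[9,15); WM=12
i=9 t=16 v=7: → [15,21),[12,18); WM=12
i=10 t=11 v=5: → [9,15),[6,12); WM=12
i=11 t=21 v=2: → [21,27),[18,24); WM=20; [9,15) fires=25 [12,18) fires=26
i=12 t=14 v=2: DROP (t<20-4); WM=20
i=13 t=21 v=8: → [21,27),[18,24); WM=20
i=14 t=22 v=3: → [21,27),[18,24); WM=20
i=15 t=17 v=2: → [15,21),[12,18); WM=21; [15,21) fires=9
i=16 t=22 v=6: → [21,27),[18,24); WM=21
i=17 t=22 v=8: → [21,27),[18,24); WM=21

7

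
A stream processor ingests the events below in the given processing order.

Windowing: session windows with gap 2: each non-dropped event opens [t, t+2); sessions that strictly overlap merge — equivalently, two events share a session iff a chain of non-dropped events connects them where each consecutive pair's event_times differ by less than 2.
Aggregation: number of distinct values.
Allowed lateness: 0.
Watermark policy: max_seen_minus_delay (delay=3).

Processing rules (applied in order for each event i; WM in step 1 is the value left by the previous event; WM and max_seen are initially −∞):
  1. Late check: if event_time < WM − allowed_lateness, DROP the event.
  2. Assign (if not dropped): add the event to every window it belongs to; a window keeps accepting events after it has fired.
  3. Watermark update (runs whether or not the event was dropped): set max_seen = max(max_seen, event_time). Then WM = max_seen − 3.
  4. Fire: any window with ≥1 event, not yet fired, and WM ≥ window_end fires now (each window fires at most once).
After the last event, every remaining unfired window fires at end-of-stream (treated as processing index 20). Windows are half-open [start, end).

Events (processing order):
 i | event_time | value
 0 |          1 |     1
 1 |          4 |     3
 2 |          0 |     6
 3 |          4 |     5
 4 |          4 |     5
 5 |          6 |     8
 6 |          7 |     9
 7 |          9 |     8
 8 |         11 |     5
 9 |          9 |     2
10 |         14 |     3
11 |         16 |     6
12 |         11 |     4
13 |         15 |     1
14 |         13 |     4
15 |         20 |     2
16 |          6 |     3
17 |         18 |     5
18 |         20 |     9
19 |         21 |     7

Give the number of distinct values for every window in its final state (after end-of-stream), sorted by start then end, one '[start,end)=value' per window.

[1,3)=1 [4,6)=2 [6,9)=2 [9,11)=2 [11,13)=1 [13,18)=4 [18,20)=1 [20,23)=3

i=0 t=1 v=1: → [1,3); WM=-2
i=1 t=4 v=3: → [4,6); WM=1
i=2 t=0 v=6: DROP (t<1-0); WM=1
i=3 t=4 v=5: → [4,6); WM=1
i=4 t=4 v=5: → [4,6); WM=1
i=5 t=6 v=8: → [6,8); WM=3
i=6 t=7 v=9: → [6,9); WM=4
i=7 t=9 v=8: → [9,11); WM=6
i=8 t=11 v=5: → [11,13); WM=8
i=9 t=9 v=2: → [9,11); WM=8
i=10 t=14 v=3: → [14,16); WM=11
i=11 t=16 v=6: → [16,18); WM=13
i=12 t=11 v=4: DROP (t<13-0); WM=13
i=13 t=15 v=1: → [14,18); WM=13
i=14 t=13 v=4: → [13,18); WM=13
i=15 t=20 v=2: → [20,22); WM=17
i=16 t=6 v=3: DROP (t<17-0); WM=17
i=17 t=18 v=5: → [18,20); WM=17
i=18 t=20 v=9: → [20,22); WM=17
i=19 t=21 v=7: → [20,23); WM=18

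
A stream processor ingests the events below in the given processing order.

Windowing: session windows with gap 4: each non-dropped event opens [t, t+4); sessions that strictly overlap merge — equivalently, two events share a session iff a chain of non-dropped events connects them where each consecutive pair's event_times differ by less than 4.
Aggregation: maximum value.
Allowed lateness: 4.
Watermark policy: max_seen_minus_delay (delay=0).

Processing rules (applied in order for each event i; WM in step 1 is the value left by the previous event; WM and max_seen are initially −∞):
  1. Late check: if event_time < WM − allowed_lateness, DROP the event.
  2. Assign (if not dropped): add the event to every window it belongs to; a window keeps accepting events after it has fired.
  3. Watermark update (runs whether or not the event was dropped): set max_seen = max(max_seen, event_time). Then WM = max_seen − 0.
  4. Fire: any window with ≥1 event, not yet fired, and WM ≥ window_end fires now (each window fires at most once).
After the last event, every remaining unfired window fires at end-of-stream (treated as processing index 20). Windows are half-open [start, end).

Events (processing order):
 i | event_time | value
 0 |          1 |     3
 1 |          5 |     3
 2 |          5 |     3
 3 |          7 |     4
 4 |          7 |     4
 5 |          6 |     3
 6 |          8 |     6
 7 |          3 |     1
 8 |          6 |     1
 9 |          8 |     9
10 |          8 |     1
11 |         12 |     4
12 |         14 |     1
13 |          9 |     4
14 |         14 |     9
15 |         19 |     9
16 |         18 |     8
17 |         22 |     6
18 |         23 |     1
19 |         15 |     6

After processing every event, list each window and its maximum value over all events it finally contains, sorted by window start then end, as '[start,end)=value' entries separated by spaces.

i=0 t=1 v=3: → [1,5); WM=1
i=1 t=5 v=3: → [5,9); WM=5
i=2 t=5 v=3: → [5,9); WM=5
i=3 t=7 v=4: → [5,11); WM=7
i=4 t=7 v=4: → [5,11); WM=7
i=5 t=6 v=3: → [5,11); WM=7
i=6 t=8 v=6: → [5,12); WM=8
i=7 t=3 v=1: DROP (t<8-4); WM=8
i=8 t=6 v=1: → [5,12); WM=8
i=9 t=8 v=9: → [5,12); WM=8
i=10 t=8 v=1: → [5,12); WM=8
i=11 t=12 v=4: → [12,16); WM=12
i=12 t=14 v=1: → [12,18); WM=14
i=13 t=9 v=4: DROP (t<14-4); WM=14
i=14 t=14 v=9: → [12,18); WM=14
i=15 t=19 v=9: → [19,23); WM=19
i=16 t=18 v=8: → [18,23); WM=19
i=17 t=22 v=6: → [18,26); WM=22
i=18 t=23 v=1: → [18,27); WM=23
i=19 t=15 v=6: DROP (t<23-4); WM=23

[1,5)=3 [5,12)=9 [12,18)=9 [18,27)=9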